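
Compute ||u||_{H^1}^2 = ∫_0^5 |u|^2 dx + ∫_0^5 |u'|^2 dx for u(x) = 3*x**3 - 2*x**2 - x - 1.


||u||_{H^1}^2 = 1501765/14

The H^1 norm (squared) on an interval (0, L) is
  ||u||_{H^1}^2 = ∫_0^L u(x)^2 dx + ∫_0^L u'(x)^2 dx.
Compute u'(x) = 9*x**2 - 4*x - 1.
Then u(x)^2 = 9*x**6 - 12*x**5 - 2*x**4 - 2*x**3 + 5*x**2 + 2*x + 1 and u'(x)^2 = 81*x**4 - 72*x**3 - 2*x**2 + 8*x + 1.
Integrate each monomial from 0 to 5 using ∫_0^5 c·x^n dx = c·5^(n+1)/(n+1):
  ∫_0^5 u(x)^2 dx = ∫_0^5 (9*x^6 - 12*x^5 - 2*x^4 - 2*x^3 + 5*x^2 + 2*x + 1) dx. Term by term:
    ∫_0^5 9*x^6 dx = 703125/7;  ∫_0^5 -12*x^5 dx = -31250;  ∫_0^5 -2*x^4 dx = -1250;
    ∫_0^5 -2*x^3 dx = -625/2;  ∫_0^5 5*x^2 dx = 625/3;  ∫_0^5 2*x dx = 25;
    ∫_0^5 1 dx = 5.
  Sum: 703125/7 − 31250 − 1250 − 625/2 + 625/3 + 25 + 5 = 2850635/42.
  ∫_0^5 u'(x)^2 dx = ∫_0^5 (81*x^4 - 72*x^3 - 2*x^2 + 8*x + 1) dx. Term by term:
    ∫_0^5 81*x^4 dx = 50625;  ∫_0^5 -72*x^3 dx = -11250;  ∫_0^5 -2*x^2 dx = -250/3;
    ∫_0^5 8*x dx = 100;  ∫_0^5 1 dx = 5.
  Sum: 50625 − 11250 − 250/3 + 100 + 5 = 118190/3.
Adding: ||u||_{H^1}^2 = 2850635/42 + 118190/3 = 1501765/14.


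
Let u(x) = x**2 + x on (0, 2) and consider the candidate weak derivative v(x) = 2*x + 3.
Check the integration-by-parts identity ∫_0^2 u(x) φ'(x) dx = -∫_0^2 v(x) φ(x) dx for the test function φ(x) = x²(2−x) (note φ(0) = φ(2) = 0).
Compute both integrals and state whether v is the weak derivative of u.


LHS = -68/15, RHS = -36/5. No, v is not the weak derivative of u.

u(x) = x**2 + x, classical derivative u'(x) = 2*x + 1.
φ(x) = x²(2−x), so φ'(x) = x*(4 - 3*x).
Note φ(0) = φ(2) = 0, so the boundary term u·φ vanishes.
LHS = ∫_0^2 u(x) φ'(x) dx = ∫_0^2 (-3*x^4 + x^3 + 4*x^2) dx. Term by term:
  ∫_0^2 -3*x^4 dx = -96/5;  ∫_0^2 x^3 dx = 4;  ∫_0^2 4*x^2 dx = 32/3.
Sum: -96/5 + 4 + 32/3 = -68/15.
So LHS = -68/15.
∫_0^2 v(x) φ(x) dx = ∫_0^2 (-2*x^4 + x^3 + 6*x^2) dx. Term by term:
  ∫_0^2 -2*x^4 dx = -64/5;  ∫_0^2 x^3 dx = 4;  ∫_0^2 6*x^2 dx = 16.
Sum: -64/5 + 4 + 16 = 36/5.
So RHS = -∫_0^2 v(x) φ(x) dx = -36/5.
LHS − RHS = 8/3 ≠ 0, so the identity fails.
(For a valid weak derivative the identity must hold for EVERY test function, in particular this one. The failure shows v is NOT the weak derivative of u.)
Correct weak derivative would be u'(x) = 2*x + 1.


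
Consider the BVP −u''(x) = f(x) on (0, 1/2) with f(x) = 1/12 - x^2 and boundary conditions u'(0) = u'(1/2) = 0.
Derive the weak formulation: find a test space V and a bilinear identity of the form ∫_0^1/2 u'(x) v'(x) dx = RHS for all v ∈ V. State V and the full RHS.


V = H^1(0, 1/2) (no boundary constraint on v; u is determined up to an additive constant); weak form: ∫_0^1/2 u'v' dx = ∫_0^1/2 (1/12 - x^2) v dx for all v ∈ V.

Multiply both sides by a test function v and integrate from 0 to 1/2:
  ∫_0^1/2 −u''(x) v(x) dx = ∫_0^1/2 f(x) v(x) dx.
Integrate the LHS by parts once:
  ∫_0^1/2 −u'' v dx = −[u'(x) v(x)]_0^1/2 + ∫_0^1/2 u'(x) v'(x) dx.
Thus ∫_0^1/2 u'(x) v'(x) dx = ∫_0^1/2 f(x) v(x) dx + [u'(x) v(x)]_0^1/2.
Choose V so that boundary terms are either known or forced to vanish.
u has homogeneous Neumann: u'(0) = u'(1/2) = 0. So [u' v]_0^1/2 = 0·v(1/2) − 0·v(0) = 0 for any v; take V = H^1(0, 1/2).
Weak formulation: find u (satisfying any essential BC) such that ∫_0^1/2 u'(x) v'(x) dx = ∫_0^1/2 f v dx for all v ∈ V (homogeneous Neumann, so boundary terms vanish).
Substituting f(x) = 1/12 - x^2, the right-hand side is ∫_0^1/2 (1/12 - x^2) v dx.
Compatibility check (pure Neumann): taking v ≡ 1 ∈ V gives 0 = ∫_0^1/2 f dx + (0) − (0), i.e. ∫_0^1/2 f dx must equal u'(0) − u'(1/2) = 0. Indeed ∫_0^1/2 (1/12 - x^2) dx = 0, so the data are compatible. The solution is then unique only up to an additive constant (fix it e.g. by requiring ∫_0^1/2 u dx = 0).


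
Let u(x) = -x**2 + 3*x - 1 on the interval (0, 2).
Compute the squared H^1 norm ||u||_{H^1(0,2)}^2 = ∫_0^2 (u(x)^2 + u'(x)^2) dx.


||u||_{H^1}^2 = 32/5

The H^1 norm (squared) on an interval (0, L) is
  ||u||_{H^1}^2 = ∫_0^L u(x)^2 dx + ∫_0^L u'(x)^2 dx.
Compute u'(x) = 3 - 2*x.
Then u(x)^2 = x**4 - 6*x**3 + 11*x**2 - 6*x + 1 and u'(x)^2 = 4*x**2 - 12*x + 9.
Integrate each monomial from 0 to 2 using ∫_0^2 c·x^n dx = c·2^(n+1)/(n+1):
  ∫_0^2 u(x)^2 dx = ∫_0^2 (x^4 - 6*x^3 + 11*x^2 - 6*x + 1) dx. Term by term:
    ∫_0^2 x^4 dx = 32/5;  ∫_0^2 -6*x^3 dx = -24;  ∫_0^2 11*x^2 dx = 88/3;
    ∫_0^2 -6*x dx = -12;  ∫_0^2 1 dx = 2.
  Sum: 32/5 − 24 + 88/3 − 12 + 2 = 26/15.
  ∫_0^2 u'(x)^2 dx = ∫_0^2 (4*x^2 - 12*x + 9) dx. Term by term:
    ∫_0^2 4*x^2 dx = 32/3;  ∫_0^2 -12*x dx = -24;  ∫_0^2 9 dx = 18.
  Sum: 32/3 − 24 + 18 = 14/3.
Adding: ||u||_{H^1}^2 = 26/15 + 14/3 = 32/5.


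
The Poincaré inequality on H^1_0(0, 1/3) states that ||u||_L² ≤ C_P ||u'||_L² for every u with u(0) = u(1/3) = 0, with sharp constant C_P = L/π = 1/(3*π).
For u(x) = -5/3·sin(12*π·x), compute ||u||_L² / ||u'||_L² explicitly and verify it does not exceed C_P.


||u||_L² / ||u'||_L² = 1/(12*π) < C_P = 1/(3*π).

u(x) = -5/3·sin(12*π·x), so u'(x) = -20*π*cos(12*π*x).
Writing u(x) = A·sin(kπx/L) with A = -5/3 and k = 4, use ∫_0^L sin²(kπx/L) dx = L/2 and ∫_0^L cos²(kπx/L) dx = L/2.
u² = 25/9·sin²(12*π·x) and (u')² = 400*π^2·cos²(12*π·x), and each of sin², cos² integrates to L/2 = 1/6 over (0, 1/3).
∫_0^1/3 u² dx = 25/54, so ||u||_L² = 5*sqrt(6)/18.
∫_0^1/3 (u')² dx = 200*π^2/3, so ||u'||_L² = 10*sqrt(6)*π/3.
Ratio ||u||_L² / ||u'||_L² = 1/(12*π).
Sharp Poincaré constant on H^1_0(0, 1/3) is C_P = L/π = 1/(3*π), achieved by sin(3*π·x).
This is the k = 4 harmonic; the ratio L/(kπ) is strictly less than C_P = L/π, consistent with the sharp inequality ||u||_L² ≤ C_P ||u'||_L².


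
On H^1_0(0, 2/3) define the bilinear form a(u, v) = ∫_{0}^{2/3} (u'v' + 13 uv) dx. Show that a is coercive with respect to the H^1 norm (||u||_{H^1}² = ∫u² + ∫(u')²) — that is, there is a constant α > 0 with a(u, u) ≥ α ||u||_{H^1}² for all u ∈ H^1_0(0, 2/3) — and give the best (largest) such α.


α = 1

Coercivity of a(·,·) on H^1_0(0, 2/3) means a(u, u) ≥ α ||u||_{H^1}² for every u ∈ H^1_0.
The interval has length L = 2/3, and Poincaré/coercivity depend only on L. Here a(u, u) = ∫(u')² + (13)·∫u².
Here c = 13 ≥ 1, so a(u,u) = ∫(u')² + c∫u² ≥ ∫(u')² + ∫u² = ||u||_{H^1}², i.e. α = 1 works. No larger α is possible: a(u,u) ≥ α||u||_{H^1}² means (1−α)∫(u')² ≥ (α−c)∫u², and for the modes u_n = sin(nπ(x−x₀)/L) (x₀ the left endpoint) one has ∫u_n²/∫(u_n')² = (L/(nπ))² → 0, so a(u_n,u_n)/||u_n||_{H^1}² → 1. Hence the optimal constant is α = 1.
Therefore α = 1.


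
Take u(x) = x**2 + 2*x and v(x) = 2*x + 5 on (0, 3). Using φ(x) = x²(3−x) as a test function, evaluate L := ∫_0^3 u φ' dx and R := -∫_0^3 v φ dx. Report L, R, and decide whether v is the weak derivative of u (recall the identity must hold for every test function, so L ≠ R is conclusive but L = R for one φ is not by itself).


LHS = -189/5, RHS = -1161/20. No, v is not the weak derivative of u.

u(x) = x**2 + 2*x, classical derivative u'(x) = 2*x + 2.
φ(x) = x²(3−x), so φ'(x) = 3*x*(2 - x).
Note φ(0) = φ(3) = 0, so the boundary term u·φ vanishes.
LHS = ∫_0^3 u(x) φ'(x) dx = ∫_0^3 (-3*x^4 + 12*x^2) dx. Term by term:
  ∫_0^3 -3*x^4 dx = -729/5;  ∫_0^3 12*x^2 dx = 108.
Sum: -729/5 + 108 = -189/5.
So LHS = -189/5.
∫_0^3 v(x) φ(x) dx = ∫_0^3 (-2*x^4 + x^3 + 15*x^2) dx. Term by term:
  ∫_0^3 -2*x^4 dx = -486/5;  ∫_0^3 x^3 dx = 81/4;  ∫_0^3 15*x^2 dx = 135.
Sum: -486/5 + 81/4 + 135 = 1161/20.
So RHS = -∫_0^3 v(x) φ(x) dx = -1161/20.
LHS − RHS = 81/4 ≠ 0, so the identity fails.
(For a valid weak derivative the identity must hold for EVERY test function, in particular this one. The failure shows v is NOT the weak derivative of u.)
Correct weak derivative would be u'(x) = 2*x + 2.


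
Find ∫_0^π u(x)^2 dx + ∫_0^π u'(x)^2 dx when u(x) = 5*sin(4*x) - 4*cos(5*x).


||u||_{H^1(0,π)}^2 = 8320/9 + 841*π/2

u'(x) = 20*sin(5*x) + 20*cos(4*x).
Expand u² and (u')² and integrate term by term on (0, π), using: for integers n ≥ 1, ∫_0^π sin²(nx) dx = ∫_0^π cos²(nx) dx = π/2; for n ≠ n', ∫_0^π sin(nx)sin(n'x) dx = ∫_0^π cos(nx)cos(n'x) dx = 0; and by product-to-sum, ∫_0^π sin(nx)cos(n'x) dx = ½∫_0^π [sin((n+n')x) + sin((n−n')x)] dx, which is 0 when n+n' is even and 2n/(n²−n'²) when n+n' is odd (it need not vanish on (0, π)).
  u² squared terms: (-4)²·∫cos(5x)² dx = 16·π/2 = 8*π;  (5)²·∫sin(4x)² dx = 25·π/2 = 25*π/2.
  u² cross terms: 2·(-4)·(5)·∫cos(5x)·sin(4x) dx = -40·(-8/9) = 320/9.
  So ∫_0^π u² dx = 8*π + 25*π/2 + 320/9 = 320/9 + 41*π/2.
  (u')² squared terms: (20)²·∫cos(4x)² dx = 400·π/2 = 200*π;  (20)²·∫sin(5x)² dx = 400·π/2 = 200*π.
  (u')² cross terms: 2·(20)·(20)·∫cos(4x)·sin(5x) dx = 800·(10/9) = 8000/9.
  So ∫_0^π (u')² dx = 200*π + 200*π + 8000/9 = 8000/9 + 400*π.
||u||_{H^1}^2 = (320/9 + 41*π/2) + (8000/9 + 400*π) = 8320/9 + 841*π/2.


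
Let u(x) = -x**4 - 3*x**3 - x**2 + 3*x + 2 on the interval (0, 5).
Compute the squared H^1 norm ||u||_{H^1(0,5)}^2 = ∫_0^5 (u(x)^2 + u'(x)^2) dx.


||u||_{H^1}^2 = 262980755/252

The H^1 norm (squared) on an interval (0, L) is
  ||u||_{H^1}^2 = ∫_0^L u(x)^2 dx + ∫_0^L u'(x)^2 dx.
Compute u'(x) = -4*x**3 - 9*x**2 - 2*x + 3.
Then u(x)^2 = x**8 + 6*x**7 + 11*x**6 - 21*x**4 - 18*x**3 + 5*x**2 + 12*x + 4 and u'(x)^2 = 16*x**6 + 72*x**5 + 97*x**4 + 12*x**3 - 50*x**2 - 12*x + 9.
Integrate each monomial from 0 to 5 using ∫_0^5 c·x^n dx = c·5^(n+1)/(n+1):
  ∫_0^5 u(x)^2 dx = ∫_0^5 (x^8 + 6*x^7 + 11*x^6 - 21*x^4 - 18*x^3 + 5*x^2 + 12*x + 4) dx. Term by term:
    ∫_0^5 x^8 dx = 1953125/9;  ∫_0^5 6*x^7 dx = 1171875/4;  ∫_0^5 11*x^6 dx = 859375/7;
    ∫_0^5 -21*x^4 dx = -13125;  ∫_0^5 -18*x^3 dx = -5625/2;  ∫_0^5 5*x^2 dx = 625/3;
    ∫_0^5 12*x dx = 150;  ∫_0^5 4 dx = 20.
  Sum: 1953125/9 + 1171875/4 + 859375/7 − 13125 − 5625/2 + 625/3 + 150 + 20 = 155532215/252.
  ∫_0^5 u'(x)^2 dx = ∫_0^5 (16*x^6 + 72*x^5 + 97*x^4 + 12*x^3 - 50*x^2 - 12*x + 9) dx. Term by term:
    ∫_0^5 16*x^6 dx = 1250000/7;  ∫_0^5 72*x^5 dx = 187500;  ∫_0^5 97*x^4 dx = 60625;
    ∫_0^5 12*x^3 dx = 1875;  ∫_0^5 -50*x^2 dx = -6250/3;  ∫_0^5 -12*x dx = -150;
    ∫_0^5 9 dx = 45.
  Sum: 1250000/7 + 187500 + 60625 + 1875 − 6250/3 − 150 + 45 = 8954045/21.
Adding: ||u||_{H^1}^2 = 155532215/252 + 8954045/21 = 262980755/252.


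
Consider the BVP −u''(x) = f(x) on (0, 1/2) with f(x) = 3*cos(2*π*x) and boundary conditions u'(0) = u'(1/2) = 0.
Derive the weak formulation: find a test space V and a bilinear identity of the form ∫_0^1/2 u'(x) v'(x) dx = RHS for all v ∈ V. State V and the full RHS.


V = H^1(0, 1/2) (no boundary constraint on v; u is determined up to an additive constant); weak form: ∫_0^1/2 u'v' dx = ∫_0^1/2 (3*cos(2*π*x)) v dx for all v ∈ V.

Multiply both sides by a test function v and integrate from 0 to 1/2:
  ∫_0^1/2 −u''(x) v(x) dx = ∫_0^1/2 f(x) v(x) dx.
Integrate the LHS by parts once:
  ∫_0^1/2 −u'' v dx = −[u'(x) v(x)]_0^1/2 + ∫_0^1/2 u'(x) v'(x) dx.
Thus ∫_0^1/2 u'(x) v'(x) dx = ∫_0^1/2 f(x) v(x) dx + [u'(x) v(x)]_0^1/2.
Choose V so that boundary terms are either known or forced to vanish.
u has homogeneous Neumann: u'(0) = u'(1/2) = 0. So [u' v]_0^1/2 = 0·v(1/2) − 0·v(0) = 0 for any v; take V = H^1(0, 1/2).
Weak formulation: find u (satisfying any essential BC) such that ∫_0^1/2 u'(x) v'(x) dx = ∫_0^1/2 f v dx for all v ∈ V (homogeneous Neumann, so boundary terms vanish).
Substituting f(x) = 3*cos(2*π*x), the right-hand side is ∫_0^1/2 (3*cos(2*π*x)) v dx.
Compatibility check (pure Neumann): taking v ≡ 1 ∈ V gives 0 = ∫_0^1/2 f dx + (0) − (0), i.e. ∫_0^1/2 f dx must equal u'(0) − u'(1/2) = 0. Indeed ∫_0^1/2 (3*cos(2*π*x)) dx = 0, so the data are compatible. The solution is then unique only up to an additive constant (fix it e.g. by requiring ∫_0^1/2 u dx = 0).


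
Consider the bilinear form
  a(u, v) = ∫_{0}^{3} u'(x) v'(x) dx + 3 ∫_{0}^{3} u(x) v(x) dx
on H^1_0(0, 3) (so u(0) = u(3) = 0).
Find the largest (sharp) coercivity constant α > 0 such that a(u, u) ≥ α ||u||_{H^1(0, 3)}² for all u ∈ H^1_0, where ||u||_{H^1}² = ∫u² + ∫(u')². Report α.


α = 1

Coercivity of a(·,·) on H^1_0(0, 3) means a(u, u) ≥ α ||u||_{H^1}² for every u ∈ H^1_0.
The interval has length L = 3, and Poincaré/coercivity depend only on L. Here a(u, u) = ∫(u')² + (3)·∫u².
Here c = 3 ≥ 1, so a(u,u) = ∫(u')² + c∫u² ≥ ∫(u')² + ∫u² = ||u||_{H^1}², i.e. α = 1 works. No larger α is possible: a(u,u) ≥ α||u||_{H^1}² means (1−α)∫(u')² ≥ (α−c)∫u², and for the modes u_n = sin(nπ(x−x₀)/L) (x₀ the left endpoint) one has ∫u_n²/∫(u_n')² = (L/(nπ))² → 0, so a(u_n,u_n)/||u_n||_{H^1}² → 1. Hence the optimal constant is α = 1.
Therefore α = 1.


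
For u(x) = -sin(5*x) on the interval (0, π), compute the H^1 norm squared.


||u||_{H^1(0,π)}^2 = 13*π

u'(x) = -5*cos(5*x).
Expand u² and (u')² and integrate term by term on (0, π), using: for integers n ≥ 1, ∫_0^π sin²(nx) dx = ∫_0^π cos²(nx) dx = π/2; for n ≠ n', ∫_0^π sin(nx)sin(n'x) dx = ∫_0^π cos(nx)cos(n'x) dx = 0; and by product-to-sum, ∫_0^π sin(nx)cos(n'x) dx = ½∫_0^π [sin((n+n')x) + sin((n−n')x)] dx, which is 0 when n+n' is even and 2n/(n²−n'²) when n+n' is odd (it need not vanish on (0, π)).
  u² squared terms: (-1)²·∫sin(5x)² dx = 1·π/2 = π/2.
  So ∫_0^π u² dx = π/2.
  (u')² squared terms: (-5)²·∫cos(5x)² dx = 25·π/2 = 25*π/2.
  So ∫_0^π (u')² dx = 25*π/2.
||u||_{H^1}^2 = (π/2) + (25*π/2) = 13*π.


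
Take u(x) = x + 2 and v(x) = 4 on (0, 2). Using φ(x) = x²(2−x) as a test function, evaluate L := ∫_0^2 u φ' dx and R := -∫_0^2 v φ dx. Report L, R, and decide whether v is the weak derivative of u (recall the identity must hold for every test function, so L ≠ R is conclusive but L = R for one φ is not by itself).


LHS = -4/3, RHS = -16/3. No, v is not the weak derivative of u.

u(x) = x + 2, classical derivative u'(x) = 1.
φ(x) = x²(2−x), so φ'(x) = x*(4 - 3*x).
Note φ(0) = φ(2) = 0, so the boundary term u·φ vanishes.
LHS = ∫_0^2 u(x) φ'(x) dx = ∫_0^2 (-3*x^3 - 2*x^2 + 8*x) dx. Term by term:
  ∫_0^2 -3*x^3 dx = -12;  ∫_0^2 -2*x^2 dx = -16/3;  ∫_0^2 8*x dx = 16.
Sum: -12 − 16/3 + 16 = -4/3.
So LHS = -4/3.
∫_0^2 v(x) φ(x) dx = ∫_0^2 (-4*x^3 + 8*x^2) dx. Term by term:
  ∫_0^2 -4*x^3 dx = -16;  ∫_0^2 8*x^2 dx = 64/3.
Sum: -16 + 64/3 = 16/3.
So RHS = -∫_0^2 v(x) φ(x) dx = -16/3.
LHS − RHS = 4 ≠ 0, so the identity fails.
(For a valid weak derivative the identity must hold for EVERY test function, in particular this one. The failure shows v is NOT the weak derivative of u.)
Correct weak derivative would be u'(x) = 1.


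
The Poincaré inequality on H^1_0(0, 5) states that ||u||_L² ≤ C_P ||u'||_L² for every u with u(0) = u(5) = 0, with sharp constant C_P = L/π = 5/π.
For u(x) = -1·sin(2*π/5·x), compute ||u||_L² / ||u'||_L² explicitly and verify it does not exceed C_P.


||u||_L² / ||u'||_L² = 5/(2*π) < C_P = 5/π.

u(x) = -1·sin(2*π/5·x), so u'(x) = -2*π*cos(2*π*x/5)/5.
Writing u(x) = A·sin(kπx/L) with A = -1 and k = 2, use ∫_0^L sin²(kπx/L) dx = L/2 and ∫_0^L cos²(kπx/L) dx = L/2.
u² = 1·sin²(2*π/5·x) and (u')² = 4*π^2/25·cos²(2*π/5·x), and each of sin², cos² integrates to L/2 = 5/2 over (0, 5).
∫_0^5 u² dx = 5/2, so ||u||_L² = sqrt(10)/2.
∫_0^5 (u')² dx = 2*π^2/5, so ||u'||_L² = sqrt(10)*π/5.
Ratio ||u||_L² / ||u'||_L² = 5/(2*π).
Sharp Poincaré constant on H^1_0(0, 5) is C_P = L/π = 5/π, achieved by sin(π/5·x).
This is the k = 2 harmonic; the ratio L/(kπ) is strictly less than C_P = L/π, consistent with the sharp inequality ||u||_L² ≤ C_P ||u'||_L².


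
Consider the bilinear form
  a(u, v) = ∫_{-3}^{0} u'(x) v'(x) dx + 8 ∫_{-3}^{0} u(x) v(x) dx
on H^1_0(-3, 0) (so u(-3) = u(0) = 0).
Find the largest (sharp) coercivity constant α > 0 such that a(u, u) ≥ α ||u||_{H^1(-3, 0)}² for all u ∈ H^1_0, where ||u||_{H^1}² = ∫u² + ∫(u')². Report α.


α = 1

Coercivity of a(·,·) on H^1_0(-3, 0) means a(u, u) ≥ α ||u||_{H^1}² for every u ∈ H^1_0.
The interval has length L = 3, and Poincaré/coercivity depend only on L. Here a(u, u) = ∫(u')² + (8)·∫u².
Here c = 8 ≥ 1, so a(u,u) = ∫(u')² + c∫u² ≥ ∫(u')² + ∫u² = ||u||_{H^1}², i.e. α = 1 works. No larger α is possible: a(u,u) ≥ α||u||_{H^1}² means (1−α)∫(u')² ≥ (α−c)∫u², and for the modes u_n = sin(nπ(x−x₀)/L) (x₀ the left endpoint) one has ∫u_n²/∫(u_n')² = (L/(nπ))² → 0, so a(u_n,u_n)/||u_n||_{H^1}² → 1. Hence the optimal constant is α = 1.
Therefore α = 1.


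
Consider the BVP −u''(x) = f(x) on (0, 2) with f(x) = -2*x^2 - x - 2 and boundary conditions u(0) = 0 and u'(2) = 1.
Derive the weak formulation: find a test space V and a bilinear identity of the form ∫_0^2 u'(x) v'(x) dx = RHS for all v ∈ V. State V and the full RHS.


V = {v ∈ H^1(0, 2) : v(0) = 0} (test functions vanish at x = 0 where u is specified); weak form: ∫_0^2 u'v' dx = ∫_0^2 (-2*x^2 - x - 2) v dx + v(2) for all v ∈ V.

Multiply both sides by a test function v and integrate from 0 to 2:
  ∫_0^2 −u''(x) v(x) dx = ∫_0^2 f(x) v(x) dx.
Integrate the LHS by parts once:
  ∫_0^2 −u'' v dx = −[u'(x) v(x)]_0^2 + ∫_0^2 u'(x) v'(x) dx.
Thus ∫_0^2 u'(x) v'(x) dx = ∫_0^2 f(x) v(x) dx + [u'(x) v(x)]_0^2.
Choose V so that boundary terms are either known or forced to vanish.
Mixed BC: u(0) = 0 (Dirichlet) and u'(2) = 1 (Neumann). Define V = {v ∈ H^1(0, 2) : v(0) = 0}. Then [u' v]_0^2 = u'(2)·v(2) − u'(0)·0 = v(2).
Weak formulation: find u (satisfying any essential BC) such that ∫_0^2 u'(x) v'(x) dx = ∫_0^2 f v dx + v(2) for all v ∈ V (Dirichlet at 0 absorbed into V; Neumann datum at x = 2 contributes the boundary term).
Substituting f(x) = -2*x^2 - x - 2, the right-hand side is ∫_0^2 (-2*x^2 - x - 2) v dx + v(2).


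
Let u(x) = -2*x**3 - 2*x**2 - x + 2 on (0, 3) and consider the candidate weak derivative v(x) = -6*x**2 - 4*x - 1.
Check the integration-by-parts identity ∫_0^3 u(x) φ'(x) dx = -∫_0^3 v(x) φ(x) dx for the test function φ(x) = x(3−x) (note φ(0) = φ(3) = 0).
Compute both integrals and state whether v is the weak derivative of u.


LHS = 522/5, RHS = 522/5. Yes, v = u' weakly.

u(x) = -2*x**3 - 2*x**2 - x + 2, classical derivative u'(x) = -6*x**2 - 4*x - 1.
φ(x) = x(3−x), so φ'(x) = 3 - 2*x.
Note φ(0) = φ(3) = 0, so the boundary term u·φ vanishes.
LHS = ∫_0^3 u(x) φ'(x) dx = ∫_0^3 (4*x^4 - 2*x^3 - 4*x^2 - 7*x + 6) dx. Term by term:
  ∫_0^3 4*x^4 dx = 972/5;  ∫_0^3 -2*x^3 dx = -81/2;  ∫_0^3 -4*x^2 dx = -36;
  ∫_0^3 -7*x dx = -63/2;  ∫_0^3 6 dx = 18.
Sum: 972/5 − 81/2 − 36 − 63/2 + 18 = 522/5.
So LHS = 522/5.
∫_0^3 v(x) φ(x) dx = ∫_0^3 (6*x^4 - 14*x^3 - 11*x^2 - 3*x) dx. Term by term:
  ∫_0^3 6*x^4 dx = 1458/5;  ∫_0^3 -14*x^3 dx = -567/2;  ∫_0^3 -11*x^2 dx = -99;
  ∫_0^3 -3*x dx = -27/2.
Sum: 1458/5 − 567/2 − 99 − 27/2 = -522/5.
So RHS = -∫_0^3 v(x) φ(x) dx = 522/5.
LHS = RHS, so the identity holds for this test φ.
Moreover u is smooth here and v(x) = u'(x) = -6*x**2 - 4*x - 1 pointwise, so the identity holds for every test function. Hence v is the weak derivative of u.


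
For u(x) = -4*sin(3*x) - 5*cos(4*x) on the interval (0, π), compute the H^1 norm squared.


||u||_{H^1(0,π)}^2 = -4080/7 + 585*π/2

u'(x) = 20*sin(4*x) - 12*cos(3*x).
Expand u² and (u')² and integrate term by term on (0, π), using: for integers n ≥ 1, ∫_0^π sin²(nx) dx = ∫_0^π cos²(nx) dx = π/2; for n ≠ n', ∫_0^π sin(nx)sin(n'x) dx = ∫_0^π cos(nx)cos(n'x) dx = 0; and by product-to-sum, ∫_0^π sin(nx)cos(n'x) dx = ½∫_0^π [sin((n+n')x) + sin((n−n')x)] dx, which is 0 when n+n' is even and 2n/(n²−n'²) when n+n' is odd (it need not vanish on (0, π)).
  u² squared terms: (-5)²·∫cos(4x)² dx = 25·π/2 = 25*π/2;  (-4)²·∫sin(3x)² dx = 16·π/2 = 8*π.
  u² cross terms: 2·(-5)·(-4)·∫cos(4x)·sin(3x) dx = 40·(-6/7) = -240/7.
  So ∫_0^π u² dx = 25*π/2 + 8*π − 240/7 = -240/7 + 41*π/2.
  (u')² squared terms: (-12)²·∫cos(3x)² dx = 144·π/2 = 72*π;  (20)²·∫sin(4x)² dx = 400·π/2 = 200*π.
  (u')² cross terms: 2·(-12)·(20)·∫cos(3x)·sin(4x) dx = -480·(8/7) = -3840/7.
  So ∫_0^π (u')² dx = 72*π + 200*π − 3840/7 = -3840/7 + 272*π.
||u||_{H^1}^2 = (-240/7 + 41*π/2) + (-3840/7 + 272*π) = -4080/7 + 585*π/2.


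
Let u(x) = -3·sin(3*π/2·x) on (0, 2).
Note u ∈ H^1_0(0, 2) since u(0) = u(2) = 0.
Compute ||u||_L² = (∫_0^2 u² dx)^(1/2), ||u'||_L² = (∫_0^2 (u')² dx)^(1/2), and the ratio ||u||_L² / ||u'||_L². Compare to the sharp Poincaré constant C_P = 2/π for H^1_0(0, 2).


||u||_L² / ||u'||_L² = 2/(3*π) < C_P = 2/π.

u(x) = -3·sin(3*π/2·x), so u'(x) = -9*π*cos(3*π*x/2)/2.
Writing u(x) = A·sin(kπx/L) with A = -3 and k = 3, use ∫_0^L sin²(kπx/L) dx = L/2 and ∫_0^L cos²(kπx/L) dx = L/2.
u² = 9·sin²(3*π/2·x) and (u')² = 81*π^2/4·cos²(3*π/2·x), and each of sin², cos² integrates to L/2 = 1 over (0, 2).
∫_0^2 u² dx = 9, so ||u||_L² = 3.
∫_0^2 (u')² dx = 81*π^2/4, so ||u'||_L² = 9*π/2.
Ratio ||u||_L² / ||u'||_L² = 2/(3*π).
Sharp Poincaré constant on H^1_0(0, 2) is C_P = L/π = 2/π, achieved by sin(π/2·x).
This is the k = 3 harmonic; the ratio L/(kπ) is strictly less than C_P = L/π, consistent with the sharp inequality ||u||_L² ≤ C_P ||u'||_L².


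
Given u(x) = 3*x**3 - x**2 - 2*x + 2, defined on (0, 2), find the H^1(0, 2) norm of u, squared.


||u||_{H^1}^2 = 8384/21

The H^1 norm (squared) on an interval (0, L) is
  ||u||_{H^1}^2 = ∫_0^L u(x)^2 dx + ∫_0^L u'(x)^2 dx.
Compute u'(x) = 9*x**2 - 2*x - 2.
Then u(x)^2 = 9*x**6 - 6*x**5 - 11*x**4 + 16*x**3 - 8*x + 4 and u'(x)^2 = 81*x**4 - 36*x**3 - 32*x**2 + 8*x + 4.
Integrate each monomial from 0 to 2 using ∫_0^2 c·x^n dx = c·2^(n+1)/(n+1):
  ∫_0^2 u(x)^2 dx = ∫_0^2 (9*x^6 - 6*x^5 - 11*x^4 + 16*x^3 - 8*x + 4) dx. Term by term:
    ∫_0^2 9*x^6 dx = 1152/7;  ∫_0^2 -6*x^5 dx = -64;  ∫_0^2 -11*x^4 dx = -352/5;
    ∫_0^2 16*x^3 dx = 64;  ∫_0^2 -8*x dx = -16;  ∫_0^2 4 dx = 8.
  Sum: 1152/7 − 64 − 352/5 + 64 − 16 + 8 = 3016/35.
  ∫_0^2 u'(x)^2 dx = ∫_0^2 (81*x^4 - 36*x^3 - 32*x^2 + 8*x + 4) dx. Term by term:
    ∫_0^2 81*x^4 dx = 2592/5;  ∫_0^2 -36*x^3 dx = -144;  ∫_0^2 -32*x^2 dx = -256/3;
    ∫_0^2 8*x dx = 16;  ∫_0^2 4 dx = 8.
  Sum: 2592/5 − 144 − 256/3 + 16 + 8 = 4696/15.
Adding: ||u||_{H^1}^2 = 3016/35 + 4696/15 = 8384/21.


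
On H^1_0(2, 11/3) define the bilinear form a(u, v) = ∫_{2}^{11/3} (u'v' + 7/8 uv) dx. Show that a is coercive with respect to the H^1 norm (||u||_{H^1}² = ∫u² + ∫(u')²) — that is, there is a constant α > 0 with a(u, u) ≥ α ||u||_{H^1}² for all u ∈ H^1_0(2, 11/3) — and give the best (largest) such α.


α = (175 + 72*π^2)/(8*(25 + 9*π^2))

Coercivity of a(·,·) on H^1_0(2, 11/3) means a(u, u) ≥ α ||u||_{H^1}² for every u ∈ H^1_0.
The interval has length L = 5/3, and Poincaré/coercivity depend only on L. Here a(u, u) = ∫(u')² + (7/8)·∫u².
Here 0 < c = 7/8 < 1. The condition a(u,u) ≥ α||u||_{H^1}² reads (1−α)∫(u')² ≥ (α−c)∫u². Any admissible α is ≤ 1 (rapidly oscillating u have ∫u²/∫(u')² → 0), and α = 1 would force 0 ≥ (1−c)∫u², impossible since c < 1; so 1−α > 0. By the sharp Poincaré inequality on H^1_0 of an interval of length L, ∫(u')² ≥ (π/L)²∫u² with equality for the first sine mode sin(π(x−x₀)/L) (x₀ the left endpoint), so the inequality holds for all u iff (1−α)(π/L)² ≥ α − c, i.e. α ≤ ((π/L)² + c)/((π/L)² + 1) = (1 + c(L/π)²)/(1 + (L/π)²). With (π/L)² = 9*π^2/25 and c = 7/8, the largest admissible constant is α = ((π/L)² + c)/((π/L)² + 1).
Simplifying, α = (175 + 72*π^2)/(8*(25 + 9*π^2)).


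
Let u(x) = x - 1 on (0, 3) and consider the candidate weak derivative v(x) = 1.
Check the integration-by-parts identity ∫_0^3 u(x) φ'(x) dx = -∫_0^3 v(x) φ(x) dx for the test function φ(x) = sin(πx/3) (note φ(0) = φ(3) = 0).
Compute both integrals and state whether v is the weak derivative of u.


LHS = -6/π, RHS = -6/π. Yes, v = u' weakly.

u(x) = x - 1, classical derivative u'(x) = 1.
φ(x) = sin(πx/3), so φ'(x) = π*cos(π*x/3)/3.
Note φ(0) = φ(3) = 0, so the boundary term u·φ vanishes.
LHS = ∫_0^3 u(x) φ'(x) dx = ∫_0^3 (π*x*cos(π*x/3)/3 - π*cos(π*x/3)/3) dx. Term by term:
  ∫_0^3 -π*cos(π*x/3)/3 dx = 0;  ∫_0^3 π*x*cos(π*x/3)/3 dx = -6/π.
Sum: 0 − 6/π = -6/π.
So LHS = -6/π.
∫_0^3 v(x) φ(x) dx = ∫_0^3 (sin(π*x/3)) dx. Term by term:
  ∫_0^3 sin(π*x/3) dx = 6/π.
So RHS = -∫_0^3 v(x) φ(x) dx = -6/π.
LHS = RHS, so the identity holds for this test φ.
Moreover u is smooth here and v(x) = u'(x) = 1 pointwise, so the identity holds for every test function. Hence v is the weak derivative of u.


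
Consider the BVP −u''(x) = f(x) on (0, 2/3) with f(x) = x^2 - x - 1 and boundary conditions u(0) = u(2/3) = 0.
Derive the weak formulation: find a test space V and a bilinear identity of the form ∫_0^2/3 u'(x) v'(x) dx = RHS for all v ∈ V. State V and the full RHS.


V = H^1_0(0, 2/3) (so v(0) = v(2/3) = 0); weak form: ∫_0^2/3 u'v' dx = ∫_0^2/3 (x^2 - x - 1) v dx for all v ∈ V.

Multiply both sides by a test function v and integrate from 0 to 2/3:
  ∫_0^2/3 −u''(x) v(x) dx = ∫_0^2/3 f(x) v(x) dx.
Integrate the LHS by parts once:
  ∫_0^2/3 −u'' v dx = −[u'(x) v(x)]_0^2/3 + ∫_0^2/3 u'(x) v'(x) dx.
Thus ∫_0^2/3 u'(x) v'(x) dx = ∫_0^2/3 f(x) v(x) dx + [u'(x) v(x)]_0^2/3.
Choose V so that boundary terms are either known or forced to vanish.
u is Dirichlet: u(0) = u(2/3) = 0. Let V = H^1_0(0, 2/3); then v(0) = v(2/3) = 0, and [u' v]_0^2/3 = 0.
Weak formulation: find u (satisfying any essential BC) such that ∫_0^2/3 u'(x) v'(x) dx = ∫_0^2/3 f v dx for all v ∈ V.
Substituting f(x) = x^2 - x - 1, the right-hand side is ∫_0^2/3 (x^2 - x - 1) v dx.


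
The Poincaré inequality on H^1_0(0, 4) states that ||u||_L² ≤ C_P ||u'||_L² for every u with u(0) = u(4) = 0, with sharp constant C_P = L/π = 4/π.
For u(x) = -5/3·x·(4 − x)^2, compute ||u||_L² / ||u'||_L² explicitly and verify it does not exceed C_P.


||u||_L² / ||u'||_L² = 2*sqrt(14)/7 < C_P = 4/π.

u(x) = -5/3·x·(4 − x)^2, so u'(x) = -5*x^2 + 80*x/3 - 80/3.
u(x) = -5/3·x·(4 − x)^2 vanishes at x = 0 and x = 4, so u ∈ H^1_0(0, 4). Differentiate via the product rule and integrate the resulting polynomials term by term.
  ∫_0^4 u² dx = ∫_0^4 (25*x^6/9 - 400*x^5/9 + 800*x^4/3 - 6400*x^3/9 + 6400*x^2/9) dx. Term by term:
    ∫_0^4 25*x^6/9 dx = 409600/63;  ∫_0^4 -400*x^5/9 dx = -819200/27;  ∫_0^4 800*x^4/3 dx = 163840/3;
    ∫_0^4 -6400*x^3/9 dx = -409600/9;  ∫_0^4 6400*x^2/9 dx = 409600/27.
  Sum: 409600/63 − 819200/27 + 163840/3 − 409600/9 + 409600/27 = 81920/189.
  ∫_0^4 (u')² dx = ∫_0^4 (25*x^4 - 800*x^3/3 + 8800*x^2/9 - 12800*x/9 + 6400/9) dx. Term by term:
    ∫_0^4 25*x^4 dx = 5120;  ∫_0^4 -800*x^3/3 dx = -51200/3;  ∫_0^4 8800*x^2/9 dx = 563200/27;
    ∫_0^4 -12800*x/9 dx = -102400/9;  ∫_0^4 6400/9 dx = 25600/9.
  Sum: 5120 − 51200/3 + 563200/27 − 102400/9 + 25600/9 = 10240/27.
∫_0^4 u² dx = 81920/189, so ||u||_L² = 128*sqrt(105)/63.
∫_0^4 (u')² dx = 10240/27, so ||u'||_L² = 32*sqrt(30)/9.
Ratio ||u||_L² / ||u'||_L² = 2*sqrt(14)/7.
Sharp Poincaré constant on H^1_0(0, 4) is C_P = L/π = 4/π, achieved by sin(π/4·x).
A polynomial bump cannot attain the sharp Poincaré constant (only the first sine eigenfunction does), so the ratio is strictly less than C_P, consistent with ||u||_L² ≤ C_P ||u'||_L².


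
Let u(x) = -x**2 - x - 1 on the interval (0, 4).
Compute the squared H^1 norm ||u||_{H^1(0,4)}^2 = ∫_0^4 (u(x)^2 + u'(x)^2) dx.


||u||_{H^1}^2 = 8072/15

The H^1 norm (squared) on an interval (0, L) is
  ||u||_{H^1}^2 = ∫_0^L u(x)^2 dx + ∫_0^L u'(x)^2 dx.
Compute u'(x) = -2*x - 1.
Then u(x)^2 = x**4 + 2*x**3 + 3*x**2 + 2*x + 1 and u'(x)^2 = 4*x**2 + 4*x + 1.
Integrate each monomial from 0 to 4 using ∫_0^4 c·x^n dx = c·4^(n+1)/(n+1):
  ∫_0^4 u(x)^2 dx = ∫_0^4 (x^4 + 2*x^3 + 3*x^2 + 2*x + 1) dx. Term by term:
    ∫_0^4 x^4 dx = 1024/5;  ∫_0^4 2*x^3 dx = 128;  ∫_0^4 3*x^2 dx = 64;
    ∫_0^4 2*x dx = 16;  ∫_0^4 1 dx = 4.
  Sum: 1024/5 + 128 + 64 + 16 + 4 = 2084/5.
  ∫_0^4 u'(x)^2 dx = ∫_0^4 (4*x^2 + 4*x + 1) dx. Term by term:
    ∫_0^4 4*x^2 dx = 256/3;  ∫_0^4 4*x dx = 32;  ∫_0^4 1 dx = 4.
  Sum: 256/3 + 32 + 4 = 364/3.
Adding: ||u||_{H^1}^2 = 2084/5 + 364/3 = 8072/15.


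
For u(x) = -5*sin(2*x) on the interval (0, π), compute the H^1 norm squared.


||u||_{H^1(0,π)}^2 = 125*π/2

u'(x) = -10*cos(2*x).
Expand u² and (u')² and integrate term by term on (0, π), using: for integers n ≥ 1, ∫_0^π sin²(nx) dx = ∫_0^π cos²(nx) dx = π/2; for n ≠ n', ∫_0^π sin(nx)sin(n'x) dx = ∫_0^π cos(nx)cos(n'x) dx = 0; and by product-to-sum, ∫_0^π sin(nx)cos(n'x) dx = ½∫_0^π [sin((n+n')x) + sin((n−n')x)] dx, which is 0 when n+n' is even and 2n/(n²−n'²) when n+n' is odd (it need not vanish on (0, π)).
  u² squared terms: (-5)²·∫sin(2x)² dx = 25·π/2 = 25*π/2.
  So ∫_0^π u² dx = 25*π/2.
  (u')² squared terms: (-10)²·∫cos(2x)² dx = 100·π/2 = 50*π.
  So ∫_0^π (u')² dx = 50*π.
||u||_{H^1}^2 = (25*π/2) + (50*π) = 125*π/2.


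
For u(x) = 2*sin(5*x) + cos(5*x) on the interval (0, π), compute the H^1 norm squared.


||u||_{H^1(0,π)}^2 = 65*π

u'(x) = -5*sin(5*x) + 10*cos(5*x).
Expand u² and (u')² and integrate term by term on (0, π), using: for integers n ≥ 1, ∫_0^π sin²(nx) dx = ∫_0^π cos²(nx) dx = π/2; for n ≠ n', ∫_0^π sin(nx)sin(n'x) dx = ∫_0^π cos(nx)cos(n'x) dx = 0; and by product-to-sum, ∫_0^π sin(nx)cos(n'x) dx = ½∫_0^π [sin((n+n')x) + sin((n−n')x)] dx, which is 0 when n+n' is even and 2n/(n²−n'²) when n+n' is odd (it need not vanish on (0, π)).
  u² squared terms: (2)²·∫sin(5x)² dx = 4·π/2 = 2*π;  (1)²·∫cos(5x)² dx = 1·π/2 = π/2.
  u² cross terms: 2·(2)·(1)·∫sin(5x)·cos(5x) dx = 4·(0) = 0.
  So ∫_0^π u² dx = 2*π + π/2 + 0 = 5*π/2.
  (u')² squared terms: (-5)²·∫sin(5x)² dx = 25·π/2 = 25*π/2;  (10)²·∫cos(5x)² dx = 100·π/2 = 50*π.
  (u')² cross terms: 2·(-5)·(10)·∫sin(5x)·cos(5x) dx = -100·(0) = 0.
  So ∫_0^π (u')² dx = 25*π/2 + 50*π + 0 = 125*π/2.
||u||_{H^1}^2 = (5*π/2) + (125*π/2) = 65*π.


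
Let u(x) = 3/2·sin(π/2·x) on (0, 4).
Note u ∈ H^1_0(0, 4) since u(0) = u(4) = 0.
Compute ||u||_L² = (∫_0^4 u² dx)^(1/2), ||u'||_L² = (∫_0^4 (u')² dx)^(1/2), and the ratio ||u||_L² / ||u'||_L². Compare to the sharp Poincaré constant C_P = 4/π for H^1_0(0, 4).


||u||_L² / ||u'||_L² = 2/π < C_P = 4/π.

u(x) = 3/2·sin(π/2·x), so u'(x) = 3*π*cos(π*x/2)/4.
Writing u(x) = A·sin(kπx/L) with A = 3/2 and k = 2, use ∫_0^L sin²(kπx/L) dx = L/2 and ∫_0^L cos²(kπx/L) dx = L/2.
u² = 9/4·sin²(π/2·x) and (u')² = 9*π^2/16·cos²(π/2·x), and each of sin², cos² integrates to L/2 = 2 over (0, 4).
∫_0^4 u² dx = 9/2, so ||u||_L² = 3*sqrt(2)/2.
∫_0^4 (u')² dx = 9*π^2/8, so ||u'||_L² = 3*sqrt(2)*π/4.
Ratio ||u||_L² / ||u'||_L² = 2/π.
Sharp Poincaré constant on H^1_0(0, 4) is C_P = L/π = 4/π, achieved by sin(π/4·x).
This is the k = 2 harmonic; the ratio L/(kπ) is strictly less than C_P = L/π, consistent with the sharp inequality ||u||_L² ≤ C_P ||u'||_L².


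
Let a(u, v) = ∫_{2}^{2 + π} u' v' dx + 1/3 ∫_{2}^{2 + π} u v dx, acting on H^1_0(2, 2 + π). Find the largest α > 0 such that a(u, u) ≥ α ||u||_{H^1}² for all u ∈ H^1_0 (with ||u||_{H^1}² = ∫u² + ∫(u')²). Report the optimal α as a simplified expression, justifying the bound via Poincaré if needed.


α = 2/3

Coercivity of a(·,·) on H^1_0(2, 2 + π) means a(u, u) ≥ α ||u||_{H^1}² for every u ∈ H^1_0.
The interval has length L = π, and Poincaré/coercivity depend only on L. Here a(u, u) = ∫(u')² + (1/3)·∫u².
Here 0 < c = 1/3 < 1. The condition a(u,u) ≥ α||u||_{H^1}² reads (1−α)∫(u')² ≥ (α−c)∫u². Any admissible α is ≤ 1 (rapidly oscillating u have ∫u²/∫(u')² → 0), and α = 1 would force 0 ≥ (1−c)∫u², impossible since c < 1; so 1−α > 0. By the sharp Poincaré inequality on H^1_0 of an interval of length L, ∫(u')² ≥ (π/L)²∫u² with equality for the first sine mode sin(π(x−x₀)/L) (x₀ the left endpoint), so the inequality holds for all u iff (1−α)(π/L)² ≥ α − c, i.e. α ≤ ((π/L)² + c)/((π/L)² + 1) = (1 + c(L/π)²)/(1 + (L/π)²). With (π/L)² = 1 and c = 1/3, the largest admissible constant is α = ((π/L)² + c)/((π/L)² + 1).
Simplifying, α = 2/3.


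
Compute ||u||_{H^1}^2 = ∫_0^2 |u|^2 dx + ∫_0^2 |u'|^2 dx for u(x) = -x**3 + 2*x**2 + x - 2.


||u||_{H^1}^2 = 842/105

The H^1 norm (squared) on an interval (0, L) is
  ||u||_{H^1}^2 = ∫_0^L u(x)^2 dx + ∫_0^L u'(x)^2 dx.
Compute u'(x) = -3*x**2 + 4*x + 1.
Then u(x)^2 = x**6 - 4*x**5 + 2*x**4 + 8*x**3 - 7*x**2 - 4*x + 4 and u'(x)^2 = 9*x**4 - 24*x**3 + 10*x**2 + 8*x + 1.
Integrate each monomial from 0 to 2 using ∫_0^2 c·x^n dx = c·2^(n+1)/(n+1):
  ∫_0^2 u(x)^2 dx = ∫_0^2 (x^6 - 4*x^5 + 2*x^4 + 8*x^3 - 7*x^2 - 4*x + 4) dx. Term by term:
    ∫_0^2 x^6 dx = 128/7;  ∫_0^2 -4*x^5 dx = -128/3;  ∫_0^2 2*x^4 dx = 64/5;
    ∫_0^2 8*x^3 dx = 32;  ∫_0^2 -7*x^2 dx = -56/3;  ∫_0^2 -4*x dx = -8;
    ∫_0^2 4 dx = 8.
  Sum: 128/7 − 128/3 + 64/5 + 32 − 56/3 − 8 + 8 = 184/105.
  ∫_0^2 u'(x)^2 dx = ∫_0^2 (9*x^4 - 24*x^3 + 10*x^2 + 8*x + 1) dx. Term by term:
    ∫_0^2 9*x^4 dx = 288/5;  ∫_0^2 -24*x^3 dx = -96;  ∫_0^2 10*x^2 dx = 80/3;
    ∫_0^2 8*x dx = 16;  ∫_0^2 1 dx = 2.
  Sum: 288/5 − 96 + 80/3 + 16 + 2 = 94/15.
Adding: ||u||_{H^1}^2 = 184/105 + 94/15 = 842/105.


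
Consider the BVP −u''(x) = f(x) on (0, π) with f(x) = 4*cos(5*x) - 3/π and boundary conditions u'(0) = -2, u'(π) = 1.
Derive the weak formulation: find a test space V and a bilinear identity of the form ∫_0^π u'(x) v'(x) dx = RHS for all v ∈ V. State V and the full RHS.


V = H^1(0, π) (v unrestricted at boundary; u is determined up to an additive constant); weak form: ∫_0^π u'v' dx = ∫_0^π (4*cos(5*x) - 3/π) v dx + v(π) + 2·v(0) for all v ∈ V.

Multiply both sides by a test function v and integrate from 0 to π:
  ∫_0^π −u''(x) v(x) dx = ∫_0^π f(x) v(x) dx.
Integrate the LHS by parts once:
  ∫_0^π −u'' v dx = −[u'(x) v(x)]_0^π + ∫_0^π u'(x) v'(x) dx.
Thus ∫_0^π u'(x) v'(x) dx = ∫_0^π f(x) v(x) dx + [u'(x) v(x)]_0^π.
Choose V so that boundary terms are either known or forced to vanish.
u has inhomogeneous Neumann u'(0) = -2, u'(π) = 1. [u' v]_0^π = (1)·v(π) − (-2)·v(0) = v(π) + 2·v(0). Take V = H^1(0, π); boundary term becomes part of RHS.
Weak formulation: find u (satisfying any essential BC) such that ∫_0^π u'(x) v'(x) dx = ∫_0^π f v dx + v(π) + 2·v(0) for all v ∈ V (Neumann data are natural BCs: they enter the RHS as boundary terms).
Substituting f(x) = 4*cos(5*x) - 3/π, the right-hand side is ∫_0^π (4*cos(5*x) - 3/π) v dx + v(π) + 2·v(0).
Compatibility check (pure Neumann): taking v ≡ 1 ∈ V gives 0 = ∫_0^π f dx + (1) − (-2), i.e. ∫_0^π f dx must equal u'(0) − u'(π) = -3. Indeed ∫_0^π (4*cos(5*x) - 3/π) dx = -3, so the data are compatible. The solution is then unique only up to an additive constant (fix it e.g. by requiring ∫_0^π u dx = 0).


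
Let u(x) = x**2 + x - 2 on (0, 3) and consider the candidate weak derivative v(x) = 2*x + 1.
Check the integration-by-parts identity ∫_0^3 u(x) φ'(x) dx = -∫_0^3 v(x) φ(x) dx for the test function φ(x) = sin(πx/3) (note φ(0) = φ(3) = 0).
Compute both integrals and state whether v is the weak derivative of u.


LHS = -24/π, RHS = -24/π. Yes, v = u' weakly.

u(x) = x**2 + x - 2, classical derivative u'(x) = 2*x + 1.
φ(x) = sin(πx/3), so φ'(x) = π*cos(π*x/3)/3.
Note φ(0) = φ(3) = 0, so the boundary term u·φ vanishes.
LHS = ∫_0^3 u(x) φ'(x) dx = ∫_0^3 (π*x^2*cos(π*x/3)/3 + π*x*cos(π*x/3)/3 - 2*π*cos(π*x/3)/3) dx. Term by term:
  ∫_0^3 -2*π*cos(π*x/3)/3 dx = 0;  ∫_0^3 π*x*cos(π*x/3)/3 dx = -6/π;  ∫_0^3 π*x^2*cos(π*x/3)/3 dx = -18/π.
Sum: 0 − 6/π − 18/π = -24/π.
So LHS = -24/π.
∫_0^3 v(x) φ(x) dx = ∫_0^3 (2*x*sin(π*x/3) + sin(π*x/3)) dx. Term by term:
  ∫_0^3 2*x*sin(π*x/3) dx = 18/π;  ∫_0^3 sin(π*x/3) dx = 6/π.
Sum: 18/π + 6/π = 24/π.
So RHS = -∫_0^3 v(x) φ(x) dx = -24/π.
LHS = RHS, so the identity holds for this test φ.
Moreover u is smooth here and v(x) = u'(x) = 2*x + 1 pointwise, so the identity holds for every test function. Hence v is the weak derivative of u.


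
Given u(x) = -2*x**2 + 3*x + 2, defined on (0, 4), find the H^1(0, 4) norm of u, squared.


||u||_{H^1}^2 = 5548/15

The H^1 norm (squared) on an interval (0, L) is
  ||u||_{H^1}^2 = ∫_0^L u(x)^2 dx + ∫_0^L u'(x)^2 dx.
Compute u'(x) = 3 - 4*x.
Then u(x)^2 = 4*x**4 - 12*x**3 + x**2 + 12*x + 4 and u'(x)^2 = 16*x**2 - 24*x + 9.
Integrate each monomial from 0 to 4 using ∫_0^4 c·x^n dx = c·4^(n+1)/(n+1):
  ∫_0^4 u(x)^2 dx = ∫_0^4 (4*x^4 - 12*x^3 + x^2 + 12*x + 4) dx. Term by term:
    ∫_0^4 4*x^4 dx = 4096/5;  ∫_0^4 -12*x^3 dx = -768;  ∫_0^4 x^2 dx = 64/3;
    ∫_0^4 12*x dx = 96;  ∫_0^4 4 dx = 16.
  Sum: 4096/5 − 768 + 64/3 + 96 + 16 = 2768/15.
  ∫_0^4 u'(x)^2 dx = ∫_0^4 (16*x^2 - 24*x + 9) dx. Term by term:
    ∫_0^4 16*x^2 dx = 1024/3;  ∫_0^4 -24*x dx = -192;  ∫_0^4 9 dx = 36.
  Sum: 1024/3 − 192 + 36 = 556/3.
Adding: ||u||_{H^1}^2 = 2768/15 + 556/3 = 5548/15.


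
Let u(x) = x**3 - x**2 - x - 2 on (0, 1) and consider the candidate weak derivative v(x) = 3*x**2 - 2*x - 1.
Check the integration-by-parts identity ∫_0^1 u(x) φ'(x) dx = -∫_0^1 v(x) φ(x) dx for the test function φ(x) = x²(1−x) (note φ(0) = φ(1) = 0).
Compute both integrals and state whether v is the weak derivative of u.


LHS = 1/12, RHS = 1/12. Yes, v = u' weakly.

u(x) = x**3 - x**2 - x - 2, classical derivative u'(x) = 3*x**2 - 2*x - 1.
φ(x) = x²(1−x), so φ'(x) = x*(2 - 3*x).
Note φ(0) = φ(1) = 0, so the boundary term u·φ vanishes.
LHS = ∫_0^1 u(x) φ'(x) dx = ∫_0^1 (-3*x^5 + 5*x^4 + x^3 + 4*x^2 - 4*x) dx. Term by term:
  ∫_0^1 -3*x^5 dx = -1/2;  ∫_0^1 5*x^4 dx = 1;  ∫_0^1 x^3 dx = 1/4;
  ∫_0^1 4*x^2 dx = 4/3;  ∫_0^1 -4*x dx = -2.
Sum: -1/2 + 1 + 1/4 + 4/3 − 2 = 1/12.
So LHS = 1/12.
∫_0^1 v(x) φ(x) dx = ∫_0^1 (-3*x^5 + 5*x^4 - x^3 - x^2) dx. Term by term:
  ∫_0^1 -3*x^5 dx = -1/2;  ∫_0^1 5*x^4 dx = 1;  ∫_0^1 -x^3 dx = -1/4;
  ∫_0^1 -x^2 dx = -1/3.
Sum: -1/2 + 1 − 1/4 − 1/3 = -1/12.
So RHS = -∫_0^1 v(x) φ(x) dx = 1/12.
LHS = RHS, so the identity holds for this test φ.
Moreover u is smooth here and v(x) = u'(x) = 3*x**2 - 2*x - 1 pointwise, so the identity holds for every test function. Hence v is the weak derivative of u.


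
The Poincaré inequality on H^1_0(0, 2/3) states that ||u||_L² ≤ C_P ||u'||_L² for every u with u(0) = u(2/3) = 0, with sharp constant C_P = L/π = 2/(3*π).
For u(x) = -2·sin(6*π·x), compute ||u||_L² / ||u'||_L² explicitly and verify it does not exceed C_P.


||u||_L² / ||u'||_L² = 1/(6*π) < C_P = 2/(3*π).

u(x) = -2·sin(6*π·x), so u'(x) = -12*π*cos(6*π*x).
Writing u(x) = A·sin(kπx/L) with A = -2 and k = 4, use ∫_0^L sin²(kπx/L) dx = L/2 and ∫_0^L cos²(kπx/L) dx = L/2.
u² = 4·sin²(6*π·x) and (u')² = 144*π^2·cos²(6*π·x), and each of sin², cos² integrates to L/2 = 1/3 over (0, 2/3).
∫_0^2/3 u² dx = 4/3, so ||u||_L² = 2*sqrt(3)/3.
∫_0^2/3 (u')² dx = 48*π^2, so ||u'||_L² = 4*sqrt(3)*π.
Ratio ||u||_L² / ||u'||_L² = 1/(6*π).
Sharp Poincaré constant on H^1_0(0, 2/3) is C_P = L/π = 2/(3*π), achieved by sin(3*π/2·x).
This is the k = 4 harmonic; the ratio L/(kπ) is strictly less than C_P = L/π, consistent with the sharp inequality ||u||_L² ≤ C_P ||u'||_L².
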